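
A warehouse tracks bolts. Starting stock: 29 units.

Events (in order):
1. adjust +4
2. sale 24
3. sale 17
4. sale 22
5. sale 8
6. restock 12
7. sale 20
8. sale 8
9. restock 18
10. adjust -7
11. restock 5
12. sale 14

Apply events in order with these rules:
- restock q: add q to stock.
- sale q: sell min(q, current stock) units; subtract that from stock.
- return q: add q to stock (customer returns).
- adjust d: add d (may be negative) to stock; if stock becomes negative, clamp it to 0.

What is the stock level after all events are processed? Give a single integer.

Processing events:
Start: stock = 29
  Event 1 (adjust +4): 29 + 4 = 33
  Event 2 (sale 24): sell min(24,33)=24. stock: 33 - 24 = 9. total_sold = 24
  Event 3 (sale 17): sell min(17,9)=9. stock: 9 - 9 = 0. total_sold = 33
  Event 4 (sale 22): sell min(22,0)=0. stock: 0 - 0 = 0. total_sold = 33
  Event 5 (sale 8): sell min(8,0)=0. stock: 0 - 0 = 0. total_sold = 33
  Event 6 (restock 12): 0 + 12 = 12
  Event 7 (sale 20): sell min(20,12)=12. stock: 12 - 12 = 0. total_sold = 45
  Event 8 (sale 8): sell min(8,0)=0. stock: 0 - 0 = 0. total_sold = 45
  Event 9 (restock 18): 0 + 18 = 18
  Event 10 (adjust -7): 18 + -7 = 11
  Event 11 (restock 5): 11 + 5 = 16
  Event 12 (sale 14): sell min(14,16)=14. stock: 16 - 14 = 2. total_sold = 59
Final: stock = 2, total_sold = 59

Answer: 2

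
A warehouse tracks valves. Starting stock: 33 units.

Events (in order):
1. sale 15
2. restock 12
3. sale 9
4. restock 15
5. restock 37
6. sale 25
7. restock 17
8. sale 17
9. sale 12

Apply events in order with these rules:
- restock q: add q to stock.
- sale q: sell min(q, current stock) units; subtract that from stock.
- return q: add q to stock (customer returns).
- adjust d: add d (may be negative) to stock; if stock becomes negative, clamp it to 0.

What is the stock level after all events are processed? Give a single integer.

Processing events:
Start: stock = 33
  Event 1 (sale 15): sell min(15,33)=15. stock: 33 - 15 = 18. total_sold = 15
  Event 2 (restock 12): 18 + 12 = 30
  Event 3 (sale 9): sell min(9,30)=9. stock: 30 - 9 = 21. total_sold = 24
  Event 4 (restock 15): 21 + 15 = 36
  Event 5 (restock 37): 36 + 37 = 73
  Event 6 (sale 25): sell min(25,73)=25. stock: 73 - 25 = 48. total_sold = 49
  Event 7 (restock 17): 48 + 17 = 65
  Event 8 (sale 17): sell min(17,65)=17. stock: 65 - 17 = 48. total_sold = 66
  Event 9 (sale 12): sell min(12,48)=12. stock: 48 - 12 = 36. total_sold = 78
Final: stock = 36, total_sold = 78

Answer: 36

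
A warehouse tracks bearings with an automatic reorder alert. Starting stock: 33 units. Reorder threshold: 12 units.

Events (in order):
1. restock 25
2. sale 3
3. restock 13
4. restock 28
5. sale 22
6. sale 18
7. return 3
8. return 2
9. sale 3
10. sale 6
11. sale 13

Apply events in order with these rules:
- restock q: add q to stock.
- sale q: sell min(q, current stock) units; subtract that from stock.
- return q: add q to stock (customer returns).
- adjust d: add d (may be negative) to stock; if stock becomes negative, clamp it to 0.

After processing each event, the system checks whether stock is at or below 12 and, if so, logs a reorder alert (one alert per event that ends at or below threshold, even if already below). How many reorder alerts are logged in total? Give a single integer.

Answer: 0

Derivation:
Processing events:
Start: stock = 33
  Event 1 (restock 25): 33 + 25 = 58
  Event 2 (sale 3): sell min(3,58)=3. stock: 58 - 3 = 55. total_sold = 3
  Event 3 (restock 13): 55 + 13 = 68
  Event 4 (restock 28): 68 + 28 = 96
  Event 5 (sale 22): sell min(22,96)=22. stock: 96 - 22 = 74. total_sold = 25
  Event 6 (sale 18): sell min(18,74)=18. stock: 74 - 18 = 56. total_sold = 43
  Event 7 (return 3): 56 + 3 = 59
  Event 8 (return 2): 59 + 2 = 61
  Event 9 (sale 3): sell min(3,61)=3. stock: 61 - 3 = 58. total_sold = 46
  Event 10 (sale 6): sell min(6,58)=6. stock: 58 - 6 = 52. total_sold = 52
  Event 11 (sale 13): sell min(13,52)=13. stock: 52 - 13 = 39. total_sold = 65
Final: stock = 39, total_sold = 65

Checking against threshold 12:
  After event 1: stock=58 > 12
  After event 2: stock=55 > 12
  After event 3: stock=68 > 12
  After event 4: stock=96 > 12
  After event 5: stock=74 > 12
  After event 6: stock=56 > 12
  After event 7: stock=59 > 12
  After event 8: stock=61 > 12
  After event 9: stock=58 > 12
  After event 10: stock=52 > 12
  After event 11: stock=39 > 12
Alert events: []. Count = 0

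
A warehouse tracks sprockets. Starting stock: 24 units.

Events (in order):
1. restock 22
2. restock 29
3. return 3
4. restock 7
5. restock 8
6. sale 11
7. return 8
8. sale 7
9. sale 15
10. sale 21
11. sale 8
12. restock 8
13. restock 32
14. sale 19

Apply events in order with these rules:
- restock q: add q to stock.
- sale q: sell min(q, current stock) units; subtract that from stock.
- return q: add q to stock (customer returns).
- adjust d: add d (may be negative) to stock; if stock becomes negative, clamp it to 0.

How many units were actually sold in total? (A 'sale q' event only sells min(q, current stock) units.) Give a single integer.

Processing events:
Start: stock = 24
  Event 1 (restock 22): 24 + 22 = 46
  Event 2 (restock 29): 46 + 29 = 75
  Event 3 (return 3): 75 + 3 = 78
  Event 4 (restock 7): 78 + 7 = 85
  Event 5 (restock 8): 85 + 8 = 93
  Event 6 (sale 11): sell min(11,93)=11. stock: 93 - 11 = 82. total_sold = 11
  Event 7 (return 8): 82 + 8 = 90
  Event 8 (sale 7): sell min(7,90)=7. stock: 90 - 7 = 83. total_sold = 18
  Event 9 (sale 15): sell min(15,83)=15. stock: 83 - 15 = 68. total_sold = 33
  Event 10 (sale 21): sell min(21,68)=21. stock: 68 - 21 = 47. total_sold = 54
  Event 11 (sale 8): sell min(8,47)=8. stock: 47 - 8 = 39. total_sold = 62
  Event 12 (restock 8): 39 + 8 = 47
  Event 13 (restock 32): 47 + 32 = 79
  Event 14 (sale 19): sell min(19,79)=19. stock: 79 - 19 = 60. total_sold = 81
Final: stock = 60, total_sold = 81

Answer: 81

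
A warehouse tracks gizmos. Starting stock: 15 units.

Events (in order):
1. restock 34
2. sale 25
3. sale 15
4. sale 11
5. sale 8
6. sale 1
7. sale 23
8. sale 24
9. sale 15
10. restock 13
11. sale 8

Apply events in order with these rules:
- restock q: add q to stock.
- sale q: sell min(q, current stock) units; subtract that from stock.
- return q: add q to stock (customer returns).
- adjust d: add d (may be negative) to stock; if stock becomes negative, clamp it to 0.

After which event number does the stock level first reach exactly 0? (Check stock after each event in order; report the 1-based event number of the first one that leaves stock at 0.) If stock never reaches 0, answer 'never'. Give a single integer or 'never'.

Answer: 4

Derivation:
Processing events:
Start: stock = 15
  Event 1 (restock 34): 15 + 34 = 49
  Event 2 (sale 25): sell min(25,49)=25. stock: 49 - 25 = 24. total_sold = 25
  Event 3 (sale 15): sell min(15,24)=15. stock: 24 - 15 = 9. total_sold = 40
  Event 4 (sale 11): sell min(11,9)=9. stock: 9 - 9 = 0. total_sold = 49
  Event 5 (sale 8): sell min(8,0)=0. stock: 0 - 0 = 0. total_sold = 49
  Event 6 (sale 1): sell min(1,0)=0. stock: 0 - 0 = 0. total_sold = 49
  Event 7 (sale 23): sell min(23,0)=0. stock: 0 - 0 = 0. total_sold = 49
  Event 8 (sale 24): sell min(24,0)=0. stock: 0 - 0 = 0. total_sold = 49
  Event 9 (sale 15): sell min(15,0)=0. stock: 0 - 0 = 0. total_sold = 49
  Event 10 (restock 13): 0 + 13 = 13
  Event 11 (sale 8): sell min(8,13)=8. stock: 13 - 8 = 5. total_sold = 57
Final: stock = 5, total_sold = 57

First zero at event 4.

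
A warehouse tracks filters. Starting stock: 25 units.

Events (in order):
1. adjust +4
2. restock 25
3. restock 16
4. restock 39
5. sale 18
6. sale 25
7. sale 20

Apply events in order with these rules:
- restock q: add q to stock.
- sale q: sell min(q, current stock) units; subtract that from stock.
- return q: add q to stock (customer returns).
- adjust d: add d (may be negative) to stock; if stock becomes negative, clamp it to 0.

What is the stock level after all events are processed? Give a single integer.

Processing events:
Start: stock = 25
  Event 1 (adjust +4): 25 + 4 = 29
  Event 2 (restock 25): 29 + 25 = 54
  Event 3 (restock 16): 54 + 16 = 70
  Event 4 (restock 39): 70 + 39 = 109
  Event 5 (sale 18): sell min(18,109)=18. stock: 109 - 18 = 91. total_sold = 18
  Event 6 (sale 25): sell min(25,91)=25. stock: 91 - 25 = 66. total_sold = 43
  Event 7 (sale 20): sell min(20,66)=20. stock: 66 - 20 = 46. total_sold = 63
Final: stock = 46, total_sold = 63

Answer: 46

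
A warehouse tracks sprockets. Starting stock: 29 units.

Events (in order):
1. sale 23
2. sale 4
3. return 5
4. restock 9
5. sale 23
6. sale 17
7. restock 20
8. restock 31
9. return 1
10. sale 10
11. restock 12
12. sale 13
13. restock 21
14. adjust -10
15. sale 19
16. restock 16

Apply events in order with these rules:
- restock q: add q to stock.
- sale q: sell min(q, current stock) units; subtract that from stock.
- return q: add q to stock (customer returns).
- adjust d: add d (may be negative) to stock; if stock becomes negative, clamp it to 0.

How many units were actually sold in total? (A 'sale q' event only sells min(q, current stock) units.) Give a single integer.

Answer: 85

Derivation:
Processing events:
Start: stock = 29
  Event 1 (sale 23): sell min(23,29)=23. stock: 29 - 23 = 6. total_sold = 23
  Event 2 (sale 4): sell min(4,6)=4. stock: 6 - 4 = 2. total_sold = 27
  Event 3 (return 5): 2 + 5 = 7
  Event 4 (restock 9): 7 + 9 = 16
  Event 5 (sale 23): sell min(23,16)=16. stock: 16 - 16 = 0. total_sold = 43
  Event 6 (sale 17): sell min(17,0)=0. stock: 0 - 0 = 0. total_sold = 43
  Event 7 (restock 20): 0 + 20 = 20
  Event 8 (restock 31): 20 + 31 = 51
  Event 9 (return 1): 51 + 1 = 52
  Event 10 (sale 10): sell min(10,52)=10. stock: 52 - 10 = 42. total_sold = 53
  Event 11 (restock 12): 42 + 12 = 54
  Event 12 (sale 13): sell min(13,54)=13. stock: 54 - 13 = 41. total_sold = 66
  Event 13 (restock 21): 41 + 21 = 62
  Event 14 (adjust -10): 62 + -10 = 52
  Event 15 (sale 19): sell min(19,52)=19. stock: 52 - 19 = 33. total_sold = 85
  Event 16 (restock 16): 33 + 16 = 49
Final: stock = 49, total_sold = 85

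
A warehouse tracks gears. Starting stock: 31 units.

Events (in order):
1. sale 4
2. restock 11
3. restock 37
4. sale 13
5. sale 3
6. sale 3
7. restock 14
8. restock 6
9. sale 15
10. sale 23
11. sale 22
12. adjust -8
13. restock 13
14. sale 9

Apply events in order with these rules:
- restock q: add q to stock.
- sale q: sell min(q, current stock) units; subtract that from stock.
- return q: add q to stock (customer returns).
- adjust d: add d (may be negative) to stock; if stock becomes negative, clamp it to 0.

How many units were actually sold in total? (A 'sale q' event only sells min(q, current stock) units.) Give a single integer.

Answer: 92

Derivation:
Processing events:
Start: stock = 31
  Event 1 (sale 4): sell min(4,31)=4. stock: 31 - 4 = 27. total_sold = 4
  Event 2 (restock 11): 27 + 11 = 38
  Event 3 (restock 37): 38 + 37 = 75
  Event 4 (sale 13): sell min(13,75)=13. stock: 75 - 13 = 62. total_sold = 17
  Event 5 (sale 3): sell min(3,62)=3. stock: 62 - 3 = 59. total_sold = 20
  Event 6 (sale 3): sell min(3,59)=3. stock: 59 - 3 = 56. total_sold = 23
  Event 7 (restock 14): 56 + 14 = 70
  Event 8 (restock 6): 70 + 6 = 76
  Event 9 (sale 15): sell min(15,76)=15. stock: 76 - 15 = 61. total_sold = 38
  Event 10 (sale 23): sell min(23,61)=23. stock: 61 - 23 = 38. total_sold = 61
  Event 11 (sale 22): sell min(22,38)=22. stock: 38 - 22 = 16. total_sold = 83
  Event 12 (adjust -8): 16 + -8 = 8
  Event 13 (restock 13): 8 + 13 = 21
  Event 14 (sale 9): sell min(9,21)=9. stock: 21 - 9 = 12. total_sold = 92
Final: stock = 12, total_sold = 92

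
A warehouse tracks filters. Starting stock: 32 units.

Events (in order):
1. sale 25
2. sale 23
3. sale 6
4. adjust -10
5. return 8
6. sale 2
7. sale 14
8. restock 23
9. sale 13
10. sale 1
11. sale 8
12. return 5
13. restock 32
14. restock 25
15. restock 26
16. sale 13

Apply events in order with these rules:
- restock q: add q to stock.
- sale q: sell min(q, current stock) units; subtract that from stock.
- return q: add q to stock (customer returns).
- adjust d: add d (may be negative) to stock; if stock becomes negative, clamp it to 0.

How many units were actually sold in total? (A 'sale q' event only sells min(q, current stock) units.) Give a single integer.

Answer: 75

Derivation:
Processing events:
Start: stock = 32
  Event 1 (sale 25): sell min(25,32)=25. stock: 32 - 25 = 7. total_sold = 25
  Event 2 (sale 23): sell min(23,7)=7. stock: 7 - 7 = 0. total_sold = 32
  Event 3 (sale 6): sell min(6,0)=0. stock: 0 - 0 = 0. total_sold = 32
  Event 4 (adjust -10): 0 + -10 = 0 (clamped to 0)
  Event 5 (return 8): 0 + 8 = 8
  Event 6 (sale 2): sell min(2,8)=2. stock: 8 - 2 = 6. total_sold = 34
  Event 7 (sale 14): sell min(14,6)=6. stock: 6 - 6 = 0. total_sold = 40
  Event 8 (restock 23): 0 + 23 = 23
  Event 9 (sale 13): sell min(13,23)=13. stock: 23 - 13 = 10. total_sold = 53
  Event 10 (sale 1): sell min(1,10)=1. stock: 10 - 1 = 9. total_sold = 54
  Event 11 (sale 8): sell min(8,9)=8. stock: 9 - 8 = 1. total_sold = 62
  Event 12 (return 5): 1 + 5 = 6
  Event 13 (restock 32): 6 + 32 = 38
  Event 14 (restock 25): 38 + 25 = 63
  Event 15 (restock 26): 63 + 26 = 89
  Event 16 (sale 13): sell min(13,89)=13. stock: 89 - 13 = 76. total_sold = 75
Final: stock = 76, total_sold = 75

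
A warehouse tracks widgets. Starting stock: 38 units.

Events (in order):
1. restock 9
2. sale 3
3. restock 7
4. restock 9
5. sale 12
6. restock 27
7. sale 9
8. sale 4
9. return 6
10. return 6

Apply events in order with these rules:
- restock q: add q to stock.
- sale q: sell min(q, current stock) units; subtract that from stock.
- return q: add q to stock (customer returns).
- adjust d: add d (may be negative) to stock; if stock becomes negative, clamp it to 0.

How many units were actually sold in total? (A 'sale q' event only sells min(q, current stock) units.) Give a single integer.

Processing events:
Start: stock = 38
  Event 1 (restock 9): 38 + 9 = 47
  Event 2 (sale 3): sell min(3,47)=3. stock: 47 - 3 = 44. total_sold = 3
  Event 3 (restock 7): 44 + 7 = 51
  Event 4 (restock 9): 51 + 9 = 60
  Event 5 (sale 12): sell min(12,60)=12. stock: 60 - 12 = 48. total_sold = 15
  Event 6 (restock 27): 48 + 27 = 75
  Event 7 (sale 9): sell min(9,75)=9. stock: 75 - 9 = 66. total_sold = 24
  Event 8 (sale 4): sell min(4,66)=4. stock: 66 - 4 = 62. total_sold = 28
  Event 9 (return 6): 62 + 6 = 68
  Event 10 (return 6): 68 + 6 = 74
Final: stock = 74, total_sold = 28

Answer: 28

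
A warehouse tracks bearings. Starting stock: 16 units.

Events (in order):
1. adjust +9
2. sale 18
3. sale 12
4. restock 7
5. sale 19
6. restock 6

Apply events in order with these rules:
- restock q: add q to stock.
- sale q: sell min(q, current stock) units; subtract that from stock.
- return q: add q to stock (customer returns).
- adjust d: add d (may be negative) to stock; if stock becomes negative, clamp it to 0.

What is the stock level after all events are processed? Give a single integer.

Processing events:
Start: stock = 16
  Event 1 (adjust +9): 16 + 9 = 25
  Event 2 (sale 18): sell min(18,25)=18. stock: 25 - 18 = 7. total_sold = 18
  Event 3 (sale 12): sell min(12,7)=7. stock: 7 - 7 = 0. total_sold = 25
  Event 4 (restock 7): 0 + 7 = 7
  Event 5 (sale 19): sell min(19,7)=7. stock: 7 - 7 = 0. total_sold = 32
  Event 6 (restock 6): 0 + 6 = 6
Final: stock = 6, total_sold = 32

Answer: 6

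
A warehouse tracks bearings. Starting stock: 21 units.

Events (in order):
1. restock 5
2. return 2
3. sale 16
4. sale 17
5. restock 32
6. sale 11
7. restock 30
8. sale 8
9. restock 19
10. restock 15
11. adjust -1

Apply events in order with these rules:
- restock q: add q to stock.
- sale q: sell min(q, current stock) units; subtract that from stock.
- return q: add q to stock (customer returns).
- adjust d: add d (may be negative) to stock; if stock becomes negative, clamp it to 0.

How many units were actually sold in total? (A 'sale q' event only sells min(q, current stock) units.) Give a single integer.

Answer: 47

Derivation:
Processing events:
Start: stock = 21
  Event 1 (restock 5): 21 + 5 = 26
  Event 2 (return 2): 26 + 2 = 28
  Event 3 (sale 16): sell min(16,28)=16. stock: 28 - 16 = 12. total_sold = 16
  Event 4 (sale 17): sell min(17,12)=12. stock: 12 - 12 = 0. total_sold = 28
  Event 5 (restock 32): 0 + 32 = 32
  Event 6 (sale 11): sell min(11,32)=11. stock: 32 - 11 = 21. total_sold = 39
  Event 7 (restock 30): 21 + 30 = 51
  Event 8 (sale 8): sell min(8,51)=8. stock: 51 - 8 = 43. total_sold = 47
  Event 9 (restock 19): 43 + 19 = 62
  Event 10 (restock 15): 62 + 15 = 77
  Event 11 (adjust -1): 77 + -1 = 76
Final: stock = 76, total_sold = 47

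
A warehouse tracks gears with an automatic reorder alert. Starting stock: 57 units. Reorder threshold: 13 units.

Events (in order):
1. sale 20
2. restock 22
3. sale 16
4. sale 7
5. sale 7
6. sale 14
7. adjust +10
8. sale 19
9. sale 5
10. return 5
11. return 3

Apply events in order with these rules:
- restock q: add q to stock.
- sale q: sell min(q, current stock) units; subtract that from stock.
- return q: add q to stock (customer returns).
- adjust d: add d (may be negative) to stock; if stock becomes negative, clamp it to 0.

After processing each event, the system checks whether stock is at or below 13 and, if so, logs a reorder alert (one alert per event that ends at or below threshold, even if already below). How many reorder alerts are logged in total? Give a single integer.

Answer: 4

Derivation:
Processing events:
Start: stock = 57
  Event 1 (sale 20): sell min(20,57)=20. stock: 57 - 20 = 37. total_sold = 20
  Event 2 (restock 22): 37 + 22 = 59
  Event 3 (sale 16): sell min(16,59)=16. stock: 59 - 16 = 43. total_sold = 36
  Event 4 (sale 7): sell min(7,43)=7. stock: 43 - 7 = 36. total_sold = 43
  Event 5 (sale 7): sell min(7,36)=7. stock: 36 - 7 = 29. total_sold = 50
  Event 6 (sale 14): sell min(14,29)=14. stock: 29 - 14 = 15. total_sold = 64
  Event 7 (adjust +10): 15 + 10 = 25
  Event 8 (sale 19): sell min(19,25)=19. stock: 25 - 19 = 6. total_sold = 83
  Event 9 (sale 5): sell min(5,6)=5. stock: 6 - 5 = 1. total_sold = 88
  Event 10 (return 5): 1 + 5 = 6
  Event 11 (return 3): 6 + 3 = 9
Final: stock = 9, total_sold = 88

Checking against threshold 13:
  After event 1: stock=37 > 13
  After event 2: stock=59 > 13
  After event 3: stock=43 > 13
  After event 4: stock=36 > 13
  After event 5: stock=29 > 13
  After event 6: stock=15 > 13
  After event 7: stock=25 > 13
  After event 8: stock=6 <= 13 -> ALERT
  After event 9: stock=1 <= 13 -> ALERT
  After event 10: stock=6 <= 13 -> ALERT
  After event 11: stock=9 <= 13 -> ALERT
Alert events: [8, 9, 10, 11]. Count = 4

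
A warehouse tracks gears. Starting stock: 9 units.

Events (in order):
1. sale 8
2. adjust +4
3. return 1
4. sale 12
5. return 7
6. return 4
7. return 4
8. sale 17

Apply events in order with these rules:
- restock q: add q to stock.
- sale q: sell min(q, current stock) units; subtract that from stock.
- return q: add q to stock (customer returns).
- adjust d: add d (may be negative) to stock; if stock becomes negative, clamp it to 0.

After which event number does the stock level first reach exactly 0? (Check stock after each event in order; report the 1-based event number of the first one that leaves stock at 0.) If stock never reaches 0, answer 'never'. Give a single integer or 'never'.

Processing events:
Start: stock = 9
  Event 1 (sale 8): sell min(8,9)=8. stock: 9 - 8 = 1. total_sold = 8
  Event 2 (adjust +4): 1 + 4 = 5
  Event 3 (return 1): 5 + 1 = 6
  Event 4 (sale 12): sell min(12,6)=6. stock: 6 - 6 = 0. total_sold = 14
  Event 5 (return 7): 0 + 7 = 7
  Event 6 (return 4): 7 + 4 = 11
  Event 7 (return 4): 11 + 4 = 15
  Event 8 (sale 17): sell min(17,15)=15. stock: 15 - 15 = 0. total_sold = 29
Final: stock = 0, total_sold = 29

First zero at event 4.

Answer: 4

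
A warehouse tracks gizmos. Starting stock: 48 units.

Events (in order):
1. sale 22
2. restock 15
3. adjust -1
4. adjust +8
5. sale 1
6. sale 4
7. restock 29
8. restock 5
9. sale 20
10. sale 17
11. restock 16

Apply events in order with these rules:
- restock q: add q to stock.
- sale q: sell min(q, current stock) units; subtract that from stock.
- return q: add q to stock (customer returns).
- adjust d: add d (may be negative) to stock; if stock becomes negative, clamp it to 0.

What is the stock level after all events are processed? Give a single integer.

Processing events:
Start: stock = 48
  Event 1 (sale 22): sell min(22,48)=22. stock: 48 - 22 = 26. total_sold = 22
  Event 2 (restock 15): 26 + 15 = 41
  Event 3 (adjust -1): 41 + -1 = 40
  Event 4 (adjust +8): 40 + 8 = 48
  Event 5 (sale 1): sell min(1,48)=1. stock: 48 - 1 = 47. total_sold = 23
  Event 6 (sale 4): sell min(4,47)=4. stock: 47 - 4 = 43. total_sold = 27
  Event 7 (restock 29): 43 + 29 = 72
  Event 8 (restock 5): 72 + 5 = 77
  Event 9 (sale 20): sell min(20,77)=20. stock: 77 - 20 = 57. total_sold = 47
  Event 10 (sale 17): sell min(17,57)=17. stock: 57 - 17 = 40. total_sold = 64
  Event 11 (restock 16): 40 + 16 = 56
Final: stock = 56, total_sold = 64

Answer: 56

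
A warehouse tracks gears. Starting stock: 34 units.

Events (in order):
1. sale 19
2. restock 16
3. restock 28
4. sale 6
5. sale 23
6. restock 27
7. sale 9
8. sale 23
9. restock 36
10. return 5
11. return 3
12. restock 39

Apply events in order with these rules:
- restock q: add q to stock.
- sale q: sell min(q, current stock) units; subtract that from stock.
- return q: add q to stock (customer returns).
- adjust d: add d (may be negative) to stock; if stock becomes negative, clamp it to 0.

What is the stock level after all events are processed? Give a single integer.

Answer: 108

Derivation:
Processing events:
Start: stock = 34
  Event 1 (sale 19): sell min(19,34)=19. stock: 34 - 19 = 15. total_sold = 19
  Event 2 (restock 16): 15 + 16 = 31
  Event 3 (restock 28): 31 + 28 = 59
  Event 4 (sale 6): sell min(6,59)=6. stock: 59 - 6 = 53. total_sold = 25
  Event 5 (sale 23): sell min(23,53)=23. stock: 53 - 23 = 30. total_sold = 48
  Event 6 (restock 27): 30 + 27 = 57
  Event 7 (sale 9): sell min(9,57)=9. stock: 57 - 9 = 48. total_sold = 57
  Event 8 (sale 23): sell min(23,48)=23. stock: 48 - 23 = 25. total_sold = 80
  Event 9 (restock 36): 25 + 36 = 61
  Event 10 (return 5): 61 + 5 = 66
  Event 11 (return 3): 66 + 3 = 69
  Event 12 (restock 39): 69 + 39 = 108
Final: stock = 108, total_sold = 80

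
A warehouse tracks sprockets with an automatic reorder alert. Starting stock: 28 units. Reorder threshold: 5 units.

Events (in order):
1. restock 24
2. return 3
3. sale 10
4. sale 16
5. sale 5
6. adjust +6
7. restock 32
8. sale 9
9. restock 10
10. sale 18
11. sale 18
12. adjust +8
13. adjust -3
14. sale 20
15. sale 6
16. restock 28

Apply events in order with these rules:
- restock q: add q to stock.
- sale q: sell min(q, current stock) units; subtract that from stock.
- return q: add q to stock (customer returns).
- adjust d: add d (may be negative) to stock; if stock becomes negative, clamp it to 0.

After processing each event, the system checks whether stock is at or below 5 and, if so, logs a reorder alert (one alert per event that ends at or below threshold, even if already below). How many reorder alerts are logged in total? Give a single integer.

Answer: 0

Derivation:
Processing events:
Start: stock = 28
  Event 1 (restock 24): 28 + 24 = 52
  Event 2 (return 3): 52 + 3 = 55
  Event 3 (sale 10): sell min(10,55)=10. stock: 55 - 10 = 45. total_sold = 10
  Event 4 (sale 16): sell min(16,45)=16. stock: 45 - 16 = 29. total_sold = 26
  Event 5 (sale 5): sell min(5,29)=5. stock: 29 - 5 = 24. total_sold = 31
  Event 6 (adjust +6): 24 + 6 = 30
  Event 7 (restock 32): 30 + 32 = 62
  Event 8 (sale 9): sell min(9,62)=9. stock: 62 - 9 = 53. total_sold = 40
  Event 9 (restock 10): 53 + 10 = 63
  Event 10 (sale 18): sell min(18,63)=18. stock: 63 - 18 = 45. total_sold = 58
  Event 11 (sale 18): sell min(18,45)=18. stock: 45 - 18 = 27. total_sold = 76
  Event 12 (adjust +8): 27 + 8 = 35
  Event 13 (adjust -3): 35 + -3 = 32
  Event 14 (sale 20): sell min(20,32)=20. stock: 32 - 20 = 12. total_sold = 96
  Event 15 (sale 6): sell min(6,12)=6. stock: 12 - 6 = 6. total_sold = 102
  Event 16 (restock 28): 6 + 28 = 34
Final: stock = 34, total_sold = 102

Checking against threshold 5:
  After event 1: stock=52 > 5
  After event 2: stock=55 > 5
  After event 3: stock=45 > 5
  After event 4: stock=29 > 5
  After event 5: stock=24 > 5
  After event 6: stock=30 > 5
  After event 7: stock=62 > 5
  After event 8: stock=53 > 5
  After event 9: stock=63 > 5
  After event 10: stock=45 > 5
  After event 11: stock=27 > 5
  After event 12: stock=35 > 5
  After event 13: stock=32 > 5
  After event 14: stock=12 > 5
  After event 15: stock=6 > 5
  After event 16: stock=34 > 5
Alert events: []. Count = 0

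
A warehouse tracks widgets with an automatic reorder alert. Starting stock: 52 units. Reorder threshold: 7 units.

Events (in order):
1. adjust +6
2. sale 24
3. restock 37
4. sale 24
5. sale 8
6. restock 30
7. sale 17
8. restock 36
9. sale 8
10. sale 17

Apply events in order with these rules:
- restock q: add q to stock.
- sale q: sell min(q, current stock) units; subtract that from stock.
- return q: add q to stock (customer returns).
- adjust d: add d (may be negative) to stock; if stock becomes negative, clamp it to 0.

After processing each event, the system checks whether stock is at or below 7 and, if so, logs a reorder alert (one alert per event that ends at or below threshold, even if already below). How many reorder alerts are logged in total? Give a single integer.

Processing events:
Start: stock = 52
  Event 1 (adjust +6): 52 + 6 = 58
  Event 2 (sale 24): sell min(24,58)=24. stock: 58 - 24 = 34. total_sold = 24
  Event 3 (restock 37): 34 + 37 = 71
  Event 4 (sale 24): sell min(24,71)=24. stock: 71 - 24 = 47. total_sold = 48
  Event 5 (sale 8): sell min(8,47)=8. stock: 47 - 8 = 39. total_sold = 56
  Event 6 (restock 30): 39 + 30 = 69
  Event 7 (sale 17): sell min(17,69)=17. stock: 69 - 17 = 52. total_sold = 73
  Event 8 (restock 36): 52 + 36 = 88
  Event 9 (sale 8): sell min(8,88)=8. stock: 88 - 8 = 80. total_sold = 81
  Event 10 (sale 17): sell min(17,80)=17. stock: 80 - 17 = 63. total_sold = 98
Final: stock = 63, total_sold = 98

Checking against threshold 7:
  After event 1: stock=58 > 7
  After event 2: stock=34 > 7
  After event 3: stock=71 > 7
  After event 4: stock=47 > 7
  After event 5: stock=39 > 7
  After event 6: stock=69 > 7
  After event 7: stock=52 > 7
  After event 8: stock=88 > 7
  After event 9: stock=80 > 7
  After event 10: stock=63 > 7
Alert events: []. Count = 0

Answer: 0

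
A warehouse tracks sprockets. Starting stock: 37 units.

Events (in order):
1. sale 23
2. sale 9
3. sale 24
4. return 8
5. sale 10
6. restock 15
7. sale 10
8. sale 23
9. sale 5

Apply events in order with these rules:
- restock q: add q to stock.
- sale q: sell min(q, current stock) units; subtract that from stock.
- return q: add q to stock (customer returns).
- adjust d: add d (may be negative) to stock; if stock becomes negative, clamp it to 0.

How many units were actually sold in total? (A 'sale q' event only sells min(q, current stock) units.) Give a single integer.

Answer: 60

Derivation:
Processing events:
Start: stock = 37
  Event 1 (sale 23): sell min(23,37)=23. stock: 37 - 23 = 14. total_sold = 23
  Event 2 (sale 9): sell min(9,14)=9. stock: 14 - 9 = 5. total_sold = 32
  Event 3 (sale 24): sell min(24,5)=5. stock: 5 - 5 = 0. total_sold = 37
  Event 4 (return 8): 0 + 8 = 8
  Event 5 (sale 10): sell min(10,8)=8. stock: 8 - 8 = 0. total_sold = 45
  Event 6 (restock 15): 0 + 15 = 15
  Event 7 (sale 10): sell min(10,15)=10. stock: 15 - 10 = 5. total_sold = 55
  Event 8 (sale 23): sell min(23,5)=5. stock: 5 - 5 = 0. total_sold = 60
  Event 9 (sale 5): sell min(5,0)=0. stock: 0 - 0 = 0. total_sold = 60
Final: stock = 0, total_sold = 60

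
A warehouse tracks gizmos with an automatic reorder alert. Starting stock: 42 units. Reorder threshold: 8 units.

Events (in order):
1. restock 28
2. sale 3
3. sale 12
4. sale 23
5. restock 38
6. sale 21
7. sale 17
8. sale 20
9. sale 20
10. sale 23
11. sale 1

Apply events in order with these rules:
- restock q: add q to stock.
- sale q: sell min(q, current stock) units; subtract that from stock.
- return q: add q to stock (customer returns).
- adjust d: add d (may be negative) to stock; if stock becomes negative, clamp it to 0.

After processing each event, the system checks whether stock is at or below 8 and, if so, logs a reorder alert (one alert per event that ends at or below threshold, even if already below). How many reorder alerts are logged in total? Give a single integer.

Processing events:
Start: stock = 42
  Event 1 (restock 28): 42 + 28 = 70
  Event 2 (sale 3): sell min(3,70)=3. stock: 70 - 3 = 67. total_sold = 3
  Event 3 (sale 12): sell min(12,67)=12. stock: 67 - 12 = 55. total_sold = 15
  Event 4 (sale 23): sell min(23,55)=23. stock: 55 - 23 = 32. total_sold = 38
  Event 5 (restock 38): 32 + 38 = 70
  Event 6 (sale 21): sell min(21,70)=21. stock: 70 - 21 = 49. total_sold = 59
  Event 7 (sale 17): sell min(17,49)=17. stock: 49 - 17 = 32. total_sold = 76
  Event 8 (sale 20): sell min(20,32)=20. stock: 32 - 20 = 12. total_sold = 96
  Event 9 (sale 20): sell min(20,12)=12. stock: 12 - 12 = 0. total_sold = 108
  Event 10 (sale 23): sell min(23,0)=0. stock: 0 - 0 = 0. total_sold = 108
  Event 11 (sale 1): sell min(1,0)=0. stock: 0 - 0 = 0. total_sold = 108
Final: stock = 0, total_sold = 108

Checking against threshold 8:
  After event 1: stock=70 > 8
  After event 2: stock=67 > 8
  After event 3: stock=55 > 8
  After event 4: stock=32 > 8
  After event 5: stock=70 > 8
  After event 6: stock=49 > 8
  After event 7: stock=32 > 8
  After event 8: stock=12 > 8
  After event 9: stock=0 <= 8 -> ALERT
  After event 10: stock=0 <= 8 -> ALERT
  After event 11: stock=0 <= 8 -> ALERT
Alert events: [9, 10, 11]. Count = 3

Answer: 3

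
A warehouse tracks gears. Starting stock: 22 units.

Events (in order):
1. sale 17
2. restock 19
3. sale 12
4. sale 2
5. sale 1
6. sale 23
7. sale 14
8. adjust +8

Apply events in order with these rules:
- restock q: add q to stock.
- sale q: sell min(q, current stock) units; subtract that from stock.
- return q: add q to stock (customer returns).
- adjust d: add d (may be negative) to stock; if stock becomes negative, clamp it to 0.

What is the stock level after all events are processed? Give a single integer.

Answer: 8

Derivation:
Processing events:
Start: stock = 22
  Event 1 (sale 17): sell min(17,22)=17. stock: 22 - 17 = 5. total_sold = 17
  Event 2 (restock 19): 5 + 19 = 24
  Event 3 (sale 12): sell min(12,24)=12. stock: 24 - 12 = 12. total_sold = 29
  Event 4 (sale 2): sell min(2,12)=2. stock: 12 - 2 = 10. total_sold = 31
  Event 5 (sale 1): sell min(1,10)=1. stock: 10 - 1 = 9. total_sold = 32
  Event 6 (sale 23): sell min(23,9)=9. stock: 9 - 9 = 0. total_sold = 41
  Event 7 (sale 14): sell min(14,0)=0. stock: 0 - 0 = 0. total_sold = 41
  Event 8 (adjust +8): 0 + 8 = 8
Final: stock = 8, total_sold = 41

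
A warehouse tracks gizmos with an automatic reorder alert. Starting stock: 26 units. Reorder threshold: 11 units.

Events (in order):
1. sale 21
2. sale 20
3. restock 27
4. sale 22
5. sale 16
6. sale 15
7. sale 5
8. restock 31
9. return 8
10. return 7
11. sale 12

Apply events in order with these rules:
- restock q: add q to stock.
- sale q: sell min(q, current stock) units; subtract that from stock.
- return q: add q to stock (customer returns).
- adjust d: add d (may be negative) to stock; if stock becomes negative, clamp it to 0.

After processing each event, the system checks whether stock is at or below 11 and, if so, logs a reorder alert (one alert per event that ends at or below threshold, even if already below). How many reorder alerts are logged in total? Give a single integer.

Processing events:
Start: stock = 26
  Event 1 (sale 21): sell min(21,26)=21. stock: 26 - 21 = 5. total_sold = 21
  Event 2 (sale 20): sell min(20,5)=5. stock: 5 - 5 = 0. total_sold = 26
  Event 3 (restock 27): 0 + 27 = 27
  Event 4 (sale 22): sell min(22,27)=22. stock: 27 - 22 = 5. total_sold = 48
  Event 5 (sale 16): sell min(16,5)=5. stock: 5 - 5 = 0. total_sold = 53
  Event 6 (sale 15): sell min(15,0)=0. stock: 0 - 0 = 0. total_sold = 53
  Event 7 (sale 5): sell min(5,0)=0. stock: 0 - 0 = 0. total_sold = 53
  Event 8 (restock 31): 0 + 31 = 31
  Event 9 (return 8): 31 + 8 = 39
  Event 10 (return 7): 39 + 7 = 46
  Event 11 (sale 12): sell min(12,46)=12. stock: 46 - 12 = 34. total_sold = 65
Final: stock = 34, total_sold = 65

Checking against threshold 11:
  After event 1: stock=5 <= 11 -> ALERT
  After event 2: stock=0 <= 11 -> ALERT
  After event 3: stock=27 > 11
  After event 4: stock=5 <= 11 -> ALERT
  After event 5: stock=0 <= 11 -> ALERT
  After event 6: stock=0 <= 11 -> ALERT
  After event 7: stock=0 <= 11 -> ALERT
  After event 8: stock=31 > 11
  After event 9: stock=39 > 11
  After event 10: stock=46 > 11
  After event 11: stock=34 > 11
Alert events: [1, 2, 4, 5, 6, 7]. Count = 6

Answer: 6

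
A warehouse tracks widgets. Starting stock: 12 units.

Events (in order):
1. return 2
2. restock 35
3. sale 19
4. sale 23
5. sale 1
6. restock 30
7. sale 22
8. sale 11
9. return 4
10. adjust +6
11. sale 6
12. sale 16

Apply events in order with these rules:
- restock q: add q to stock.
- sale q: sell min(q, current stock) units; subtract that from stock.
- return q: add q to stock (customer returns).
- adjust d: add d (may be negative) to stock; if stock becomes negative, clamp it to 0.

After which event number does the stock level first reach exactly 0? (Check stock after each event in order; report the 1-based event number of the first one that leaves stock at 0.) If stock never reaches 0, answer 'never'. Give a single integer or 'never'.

Processing events:
Start: stock = 12
  Event 1 (return 2): 12 + 2 = 14
  Event 2 (restock 35): 14 + 35 = 49
  Event 3 (sale 19): sell min(19,49)=19. stock: 49 - 19 = 30. total_sold = 19
  Event 4 (sale 23): sell min(23,30)=23. stock: 30 - 23 = 7. total_sold = 42
  Event 5 (sale 1): sell min(1,7)=1. stock: 7 - 1 = 6. total_sold = 43
  Event 6 (restock 30): 6 + 30 = 36
  Event 7 (sale 22): sell min(22,36)=22. stock: 36 - 22 = 14. total_sold = 65
  Event 8 (sale 11): sell min(11,14)=11. stock: 14 - 11 = 3. total_sold = 76
  Event 9 (return 4): 3 + 4 = 7
  Event 10 (adjust +6): 7 + 6 = 13
  Event 11 (sale 6): sell min(6,13)=6. stock: 13 - 6 = 7. total_sold = 82
  Event 12 (sale 16): sell min(16,7)=7. stock: 7 - 7 = 0. total_sold = 89
Final: stock = 0, total_sold = 89

First zero at event 12.

Answer: 12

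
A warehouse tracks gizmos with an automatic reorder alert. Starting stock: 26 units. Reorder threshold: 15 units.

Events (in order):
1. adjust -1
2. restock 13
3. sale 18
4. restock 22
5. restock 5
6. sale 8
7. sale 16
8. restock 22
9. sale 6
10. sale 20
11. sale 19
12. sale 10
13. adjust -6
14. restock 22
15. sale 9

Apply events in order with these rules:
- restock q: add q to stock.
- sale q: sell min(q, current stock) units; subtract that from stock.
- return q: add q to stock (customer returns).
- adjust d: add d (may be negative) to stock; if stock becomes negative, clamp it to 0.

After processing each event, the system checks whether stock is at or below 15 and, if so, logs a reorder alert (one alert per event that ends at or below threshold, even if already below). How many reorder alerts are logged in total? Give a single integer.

Answer: 4

Derivation:
Processing events:
Start: stock = 26
  Event 1 (adjust -1): 26 + -1 = 25
  Event 2 (restock 13): 25 + 13 = 38
  Event 3 (sale 18): sell min(18,38)=18. stock: 38 - 18 = 20. total_sold = 18
  Event 4 (restock 22): 20 + 22 = 42
  Event 5 (restock 5): 42 + 5 = 47
  Event 6 (sale 8): sell min(8,47)=8. stock: 47 - 8 = 39. total_sold = 26
  Event 7 (sale 16): sell min(16,39)=16. stock: 39 - 16 = 23. total_sold = 42
  Event 8 (restock 22): 23 + 22 = 45
  Event 9 (sale 6): sell min(6,45)=6. stock: 45 - 6 = 39. total_sold = 48
  Event 10 (sale 20): sell min(20,39)=20. stock: 39 - 20 = 19. total_sold = 68
  Event 11 (sale 19): sell min(19,19)=19. stock: 19 - 19 = 0. total_sold = 87
  Event 12 (sale 10): sell min(10,0)=0. stock: 0 - 0 = 0. total_sold = 87
  Event 13 (adjust -6): 0 + -6 = 0 (clamped to 0)
  Event 14 (restock 22): 0 + 22 = 22
  Event 15 (sale 9): sell min(9,22)=9. stock: 22 - 9 = 13. total_sold = 96
Final: stock = 13, total_sold = 96

Checking against threshold 15:
  After event 1: stock=25 > 15
  After event 2: stock=38 > 15
  After event 3: stock=20 > 15
  After event 4: stock=42 > 15
  After event 5: stock=47 > 15
  After event 6: stock=39 > 15
  After event 7: stock=23 > 15
  After event 8: stock=45 > 15
  After event 9: stock=39 > 15
  After event 10: stock=19 > 15
  After event 11: stock=0 <= 15 -> ALERT
  After event 12: stock=0 <= 15 -> ALERT
  After event 13: stock=0 <= 15 -> ALERT
  After event 14: stock=22 > 15
  After event 15: stock=13 <= 15 -> ALERT
Alert events: [11, 12, 13, 15]. Count = 4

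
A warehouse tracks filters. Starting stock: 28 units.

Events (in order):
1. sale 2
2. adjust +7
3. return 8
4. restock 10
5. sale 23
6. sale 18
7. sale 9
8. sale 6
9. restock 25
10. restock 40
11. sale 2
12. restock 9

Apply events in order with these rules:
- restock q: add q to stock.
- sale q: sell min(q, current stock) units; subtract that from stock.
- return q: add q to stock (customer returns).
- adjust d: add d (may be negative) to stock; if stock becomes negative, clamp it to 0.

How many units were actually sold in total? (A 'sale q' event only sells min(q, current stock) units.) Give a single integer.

Processing events:
Start: stock = 28
  Event 1 (sale 2): sell min(2,28)=2. stock: 28 - 2 = 26. total_sold = 2
  Event 2 (adjust +7): 26 + 7 = 33
  Event 3 (return 8): 33 + 8 = 41
  Event 4 (restock 10): 41 + 10 = 51
  Event 5 (sale 23): sell min(23,51)=23. stock: 51 - 23 = 28. total_sold = 25
  Event 6 (sale 18): sell min(18,28)=18. stock: 28 - 18 = 10. total_sold = 43
  Event 7 (sale 9): sell min(9,10)=9. stock: 10 - 9 = 1. total_sold = 52
  Event 8 (sale 6): sell min(6,1)=1. stock: 1 - 1 = 0. total_sold = 53
  Event 9 (restock 25): 0 + 25 = 25
  Event 10 (restock 40): 25 + 40 = 65
  Event 11 (sale 2): sell min(2,65)=2. stock: 65 - 2 = 63. total_sold = 55
  Event 12 (restock 9): 63 + 9 = 72
Final: stock = 72, total_sold = 55

Answer: 55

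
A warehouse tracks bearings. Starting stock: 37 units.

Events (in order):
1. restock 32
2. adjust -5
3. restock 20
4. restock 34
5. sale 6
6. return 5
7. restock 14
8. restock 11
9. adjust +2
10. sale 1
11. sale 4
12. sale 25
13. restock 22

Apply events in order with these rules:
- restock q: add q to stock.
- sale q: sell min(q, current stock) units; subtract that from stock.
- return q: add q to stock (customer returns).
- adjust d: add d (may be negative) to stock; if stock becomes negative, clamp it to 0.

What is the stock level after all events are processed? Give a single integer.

Processing events:
Start: stock = 37
  Event 1 (restock 32): 37 + 32 = 69
  Event 2 (adjust -5): 69 + -5 = 64
  Event 3 (restock 20): 64 + 20 = 84
  Event 4 (restock 34): 84 + 34 = 118
  Event 5 (sale 6): sell min(6,118)=6. stock: 118 - 6 = 112. total_sold = 6
  Event 6 (return 5): 112 + 5 = 117
  Event 7 (restock 14): 117 + 14 = 131
  Event 8 (restock 11): 131 + 11 = 142
  Event 9 (adjust +2): 142 + 2 = 144
  Event 10 (sale 1): sell min(1,144)=1. stock: 144 - 1 = 143. total_sold = 7
  Event 11 (sale 4): sell min(4,143)=4. stock: 143 - 4 = 139. total_sold = 11
  Event 12 (sale 25): sell min(25,139)=25. stock: 139 - 25 = 114. total_sold = 36
  Event 13 (restock 22): 114 + 22 = 136
Final: stock = 136, total_sold = 36

Answer: 136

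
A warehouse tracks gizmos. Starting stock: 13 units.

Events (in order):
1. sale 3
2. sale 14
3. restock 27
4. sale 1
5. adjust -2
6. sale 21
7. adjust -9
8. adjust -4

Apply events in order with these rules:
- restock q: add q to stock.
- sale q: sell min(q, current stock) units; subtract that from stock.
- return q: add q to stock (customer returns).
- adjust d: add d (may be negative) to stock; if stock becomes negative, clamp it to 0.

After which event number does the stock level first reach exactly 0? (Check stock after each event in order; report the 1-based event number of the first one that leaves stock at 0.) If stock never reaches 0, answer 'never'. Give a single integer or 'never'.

Processing events:
Start: stock = 13
  Event 1 (sale 3): sell min(3,13)=3. stock: 13 - 3 = 10. total_sold = 3
  Event 2 (sale 14): sell min(14,10)=10. stock: 10 - 10 = 0. total_sold = 13
  Event 3 (restock 27): 0 + 27 = 27
  Event 4 (sale 1): sell min(1,27)=1. stock: 27 - 1 = 26. total_sold = 14
  Event 5 (adjust -2): 26 + -2 = 24
  Event 6 (sale 21): sell min(21,24)=21. stock: 24 - 21 = 3. total_sold = 35
  Event 7 (adjust -9): 3 + -9 = 0 (clamped to 0)
  Event 8 (adjust -4): 0 + -4 = 0 (clamped to 0)
Final: stock = 0, total_sold = 35

First zero at event 2.

Answer: 2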